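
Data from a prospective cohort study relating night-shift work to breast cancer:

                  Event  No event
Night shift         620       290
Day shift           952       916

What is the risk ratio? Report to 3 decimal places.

1.337

Cells: a = 620, b = 290, c = 952, d = 916.
Risk in exposed = 620/910 = 0.68132; risk in unexposed = 952/1868 = 0.50964.
RR = 0.68132 / 0.50964 = 1.33687
The risk among the exposed is 1.34 times that among the unexposed.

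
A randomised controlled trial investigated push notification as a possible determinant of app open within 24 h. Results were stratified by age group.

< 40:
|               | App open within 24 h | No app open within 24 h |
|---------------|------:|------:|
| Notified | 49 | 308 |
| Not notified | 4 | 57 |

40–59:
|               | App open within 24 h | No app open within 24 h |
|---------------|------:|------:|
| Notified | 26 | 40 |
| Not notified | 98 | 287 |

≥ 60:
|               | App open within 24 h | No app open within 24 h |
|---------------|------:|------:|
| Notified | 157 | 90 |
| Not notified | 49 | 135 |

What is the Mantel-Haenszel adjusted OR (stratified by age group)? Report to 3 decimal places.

OR_MH = Σ(aᵢdᵢ/nᵢ) / Σ(bᵢcᵢ/nᵢ), where nᵢ is the stratum total.
Stratum 1 (< 40): n = 418; a·d/n = 49·57/418 = 6.6818; b·c/n = 308·4/418 = 2.9474
Stratum 2 (40–59): n = 451; a·d/n = 26·287/451 = 16.5455; b·c/n = 40·98/451 = 8.6918
Stratum 3 (≥ 60): n = 431; a·d/n = 157·135/431 = 49.1763; b·c/n = 90·49/431 = 10.2320
OR_MH = (6.6818 + 16.5455 + 49.1763) / (2.9474 + 8.6918 + 10.2320) = 72.4036 / 21.8712 = 3.31046

3.310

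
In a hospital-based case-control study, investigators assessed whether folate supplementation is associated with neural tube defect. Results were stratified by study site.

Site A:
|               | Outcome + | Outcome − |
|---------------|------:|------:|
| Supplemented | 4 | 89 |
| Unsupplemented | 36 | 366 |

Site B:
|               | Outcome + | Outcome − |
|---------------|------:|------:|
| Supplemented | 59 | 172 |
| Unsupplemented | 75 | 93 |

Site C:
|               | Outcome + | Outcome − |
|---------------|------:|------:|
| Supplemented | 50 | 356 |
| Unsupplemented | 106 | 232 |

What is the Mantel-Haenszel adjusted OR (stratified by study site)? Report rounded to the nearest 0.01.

0.36

OR_MH = Σ(aᵢdᵢ/nᵢ) / Σ(bᵢcᵢ/nᵢ), where nᵢ is the stratum total.
Stratum 1 (Site A): n = 495; a·d/n = 4·366/495 = 2.9576; b·c/n = 89·36/495 = 6.4727
Stratum 2 (Site B): n = 399; a·d/n = 59·93/399 = 13.7519; b·c/n = 172·75/399 = 32.3308
Stratum 3 (Site C): n = 744; a·d/n = 50·232/744 = 15.5914; b·c/n = 356·106/744 = 50.7204
OR_MH = (2.9576 + 13.7519 + 15.5914) / (6.4727 + 32.3308 + 50.7204) = 32.3009 / 89.5240 = 0.36081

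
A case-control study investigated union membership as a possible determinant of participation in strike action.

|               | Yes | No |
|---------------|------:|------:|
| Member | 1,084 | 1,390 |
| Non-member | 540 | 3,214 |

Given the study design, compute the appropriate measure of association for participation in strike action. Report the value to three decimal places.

Cells: a = 1084, b = 1390, c = 540, d = 3214.
This is a case-control study: participants were sampled on outcome status, so risks in the source population cannot be estimated directly — relative risk is not valid here. The odds ratio is the appropriate measure.
OR = (a·d)/(b·c) = (1084 × 3214) / (1390 × 540) = 3483976 / 750600 = 4.64159

4.642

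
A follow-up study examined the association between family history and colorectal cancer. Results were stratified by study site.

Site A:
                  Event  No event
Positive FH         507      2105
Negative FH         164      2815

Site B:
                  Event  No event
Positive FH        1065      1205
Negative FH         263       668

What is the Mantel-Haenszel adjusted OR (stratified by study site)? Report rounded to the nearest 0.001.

2.971

OR_MH = Σ(aᵢdᵢ/nᵢ) / Σ(bᵢcᵢ/nᵢ), where nᵢ is the stratum total.
Stratum 1 (Site A): n = 5591; a·d/n = 507·2815/5591 = 255.2683; b·c/n = 2105·164/5591 = 61.7457
Stratum 2 (Site B): n = 3201; a·d/n = 1065·668/3201 = 222.2493; b·c/n = 1205·263/3201 = 99.0050
OR_MH = (255.2683 + 222.2493) / (61.7457 + 99.0050) = 477.5176 / 160.7507 = 2.97055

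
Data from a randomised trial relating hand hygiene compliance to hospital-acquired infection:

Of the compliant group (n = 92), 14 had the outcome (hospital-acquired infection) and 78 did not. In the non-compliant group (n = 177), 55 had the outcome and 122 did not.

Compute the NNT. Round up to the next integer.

7

Risk in treated group = 14/92 = 0.15217; risk in control = 55/177 = 0.31073.
Absolute risk reduction = 0.31073 − 0.15217 = 0.15856
NNT = 1 / ARR = 1 / 0.15856 = 6.307 → round up → 7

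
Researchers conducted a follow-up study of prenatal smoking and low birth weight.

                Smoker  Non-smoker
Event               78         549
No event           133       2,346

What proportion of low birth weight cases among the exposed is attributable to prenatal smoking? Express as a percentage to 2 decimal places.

48.70

Reading the table with exposure as columns: a = 78 (Smoker, case), b = 133 (Smoker, non-case), c = 549 (Non-smoker, case), d = 2346.
Risk in exposed = 78/211 = 0.36967; risk in unexposed = 549/2895 = 0.18964.
RR = 0.36967/0.18964 = 1.94934
AR% = (RR − 1)/RR × 100 = (1.94934 − 1)/1.94934 × 100 = 48.7007%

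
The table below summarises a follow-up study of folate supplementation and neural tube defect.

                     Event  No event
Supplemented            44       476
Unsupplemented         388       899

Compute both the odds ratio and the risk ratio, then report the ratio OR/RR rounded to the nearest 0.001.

Cells: a = 44, b = 476, c = 388, d = 899.
OR = (44·899)/(476·388) = 39556/184688 = 0.21418
Risk in exposed = 44/520 = 0.08462; risk in unexposed = 388/1287 = 0.30148; RR = 0.28067
OR/RR = 0.21418 / 0.28067 = 0.76309
The outcome is not rare, so the OR lies further from 1 than the RR.

0.763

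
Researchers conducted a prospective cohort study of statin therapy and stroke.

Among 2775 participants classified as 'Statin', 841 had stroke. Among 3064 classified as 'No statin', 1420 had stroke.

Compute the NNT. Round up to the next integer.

Risk in treated group = 841/2775 = 0.30306; risk in control = 1420/3064 = 0.46345.
Absolute risk reduction = 0.46345 − 0.30306 = 0.16038
NNT = 1 / ARR = 1 / 0.16038 = 6.235 → round up → 7

7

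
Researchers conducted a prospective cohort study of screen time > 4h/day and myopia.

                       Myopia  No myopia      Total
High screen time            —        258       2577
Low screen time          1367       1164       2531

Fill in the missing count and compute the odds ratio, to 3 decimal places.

7.654

The missing cell is in the exposed row: 2577 − 258 = 2319.
So a = 2319, b = 258, c = 1367, d = 1164.
OR = (a·d)/(b·c) = (2319 × 1164) / (258 × 1367) = 2699316 / 352686 = 7.65360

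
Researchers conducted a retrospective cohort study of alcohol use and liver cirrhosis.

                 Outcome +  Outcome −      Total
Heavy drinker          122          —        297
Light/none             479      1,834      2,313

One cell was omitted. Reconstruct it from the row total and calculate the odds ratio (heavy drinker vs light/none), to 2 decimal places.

2.67

The missing cell is in the exposed row: 297 − 122 = 175.
So a = 122, b = 175, c = 479, d = 1834.
OR = (a·d)/(b·c) = (122 × 1834) / (175 × 479) = 223748 / 83825 = 2.66923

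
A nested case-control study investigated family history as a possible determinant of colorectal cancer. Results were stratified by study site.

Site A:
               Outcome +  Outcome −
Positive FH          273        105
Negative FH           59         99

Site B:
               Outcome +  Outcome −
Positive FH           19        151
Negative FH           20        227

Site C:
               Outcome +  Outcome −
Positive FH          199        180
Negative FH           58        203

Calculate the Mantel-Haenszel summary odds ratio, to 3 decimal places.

3.528

OR_MH = Σ(aᵢdᵢ/nᵢ) / Σ(bᵢcᵢ/nᵢ), where nᵢ is the stratum total.
Stratum 1 (Site A): n = 536; a·d/n = 273·99/536 = 50.4235; b·c/n = 105·59/536 = 11.5578
Stratum 2 (Site B): n = 417; a·d/n = 19·227/417 = 10.3429; b·c/n = 151·20/417 = 7.2422
Stratum 3 (Site C): n = 640; a·d/n = 199·203/640 = 63.1203; b·c/n = 180·58/640 = 16.3125
OR_MH = (50.4235 + 10.3429 + 63.1203) / (11.5578 + 7.2422 + 16.3125) = 123.8867 / 35.1125 = 3.52828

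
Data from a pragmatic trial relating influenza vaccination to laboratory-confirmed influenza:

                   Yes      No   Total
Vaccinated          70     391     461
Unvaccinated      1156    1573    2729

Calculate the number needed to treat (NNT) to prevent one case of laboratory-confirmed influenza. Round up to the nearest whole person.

4

Risk in treated group = 70/461 = 0.15184; risk in control = 1156/2729 = 0.42360.
Absolute risk reduction = 0.42360 − 0.15184 = 0.27175
NNT = 1 / ARR = 1 / 0.27175 = 3.680 → round up → 4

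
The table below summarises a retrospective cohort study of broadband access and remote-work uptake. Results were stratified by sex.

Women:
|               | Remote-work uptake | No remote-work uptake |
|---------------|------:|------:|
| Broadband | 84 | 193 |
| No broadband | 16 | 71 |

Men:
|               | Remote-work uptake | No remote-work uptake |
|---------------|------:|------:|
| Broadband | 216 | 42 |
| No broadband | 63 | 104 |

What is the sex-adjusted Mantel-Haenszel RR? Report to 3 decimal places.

2.082

RR_MH = Σ(aᵢ·n₀ᵢ/nᵢ) / Σ(cᵢ·n₁ᵢ/nᵢ), with n₁ᵢ = aᵢ+bᵢ (exposed), n₀ᵢ = cᵢ+dᵢ (unexposed), nᵢ = n₁ᵢ+n₀ᵢ.
Stratum 1 (Women): n₁ = 277, n₀ = 87, n = 364; a·n₀/n = 84·87/364 = 20.0769; c·n₁/n = 16·277/364 = 12.1758
Stratum 2 (Men): n₁ = 258, n₀ = 167, n = 425; a·n₀/n = 216·167/425 = 84.8753; c·n₁/n = 63·258/425 = 38.2447
RR_MH = (20.0769 + 84.8753) / (12.1758 + 38.2447) = 104.9522 / 50.4205 = 2.08154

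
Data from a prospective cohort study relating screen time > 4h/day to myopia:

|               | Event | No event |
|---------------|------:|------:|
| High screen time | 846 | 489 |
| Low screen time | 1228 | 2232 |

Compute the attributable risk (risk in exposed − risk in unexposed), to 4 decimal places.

0.2788

Cells: a = 846, b = 489, c = 1228, d = 2232.
Risk in exposed = 846/1335 = 0.633708; risk in unexposed = 1228/3460 = 0.354913.
Risk difference = 0.633708 − 0.354913 = 0.278795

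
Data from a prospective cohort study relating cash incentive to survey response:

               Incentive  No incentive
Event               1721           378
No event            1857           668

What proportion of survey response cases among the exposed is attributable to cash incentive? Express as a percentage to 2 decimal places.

24.87

Reading the table with exposure as columns: a = 1721 (Incentive, case), b = 1857 (Incentive, non-case), c = 378 (No incentive, case), d = 668.
Risk in exposed = 1721/3578 = 0.48099; risk in unexposed = 378/1046 = 0.36138.
RR = 0.48099/0.36138 = 1.33101
AR% = (RR − 1)/RR × 100 = (1.33101 − 1)/1.33101 × 100 = 24.8689%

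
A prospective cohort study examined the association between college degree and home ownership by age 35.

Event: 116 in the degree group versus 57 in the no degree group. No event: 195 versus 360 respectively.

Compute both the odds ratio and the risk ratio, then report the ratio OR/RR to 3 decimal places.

1.377

From the description: a = 116, b = 195, c = 57, d = 360.
OR = (116·360)/(195·57) = 41760/11115 = 3.75709
Risk in exposed = 116/311 = 0.37299; risk in unexposed = 57/417 = 0.13669; RR = 2.72872
OR/RR = 3.75709 / 2.72872 = 1.37687
The outcome is not rare, so the OR lies further from 1 than the RR.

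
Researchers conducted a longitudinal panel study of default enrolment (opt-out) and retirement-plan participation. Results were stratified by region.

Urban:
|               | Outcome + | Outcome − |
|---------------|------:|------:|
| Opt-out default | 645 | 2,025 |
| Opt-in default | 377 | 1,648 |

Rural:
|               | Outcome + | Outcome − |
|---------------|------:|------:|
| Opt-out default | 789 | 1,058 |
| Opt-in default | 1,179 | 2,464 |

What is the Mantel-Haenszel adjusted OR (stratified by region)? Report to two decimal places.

OR_MH = Σ(aᵢdᵢ/nᵢ) / Σ(bᵢcᵢ/nᵢ), where nᵢ is the stratum total.
Stratum 1 (Urban): n = 4695; a·d/n = 645·1648/4695 = 226.4026; b·c/n = 2025·377/4695 = 162.6038
Stratum 2 (Rural): n = 5490; a·d/n = 789·2464/5490 = 354.1158; b·c/n = 1058·1179/5490 = 227.2098
OR_MH = (226.4026 + 354.1158) / (162.6038 + 227.2098) = 580.5184 / 389.8137 = 1.48922

1.49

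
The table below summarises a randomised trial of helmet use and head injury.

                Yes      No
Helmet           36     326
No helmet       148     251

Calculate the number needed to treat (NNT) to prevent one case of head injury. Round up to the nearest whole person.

Risk in treated group = 36/362 = 0.09945; risk in control = 148/399 = 0.37093.
Absolute risk reduction = 0.37093 − 0.09945 = 0.27148
NNT = 1 / ARR = 1 / 0.27148 = 3.684 → round up → 4

4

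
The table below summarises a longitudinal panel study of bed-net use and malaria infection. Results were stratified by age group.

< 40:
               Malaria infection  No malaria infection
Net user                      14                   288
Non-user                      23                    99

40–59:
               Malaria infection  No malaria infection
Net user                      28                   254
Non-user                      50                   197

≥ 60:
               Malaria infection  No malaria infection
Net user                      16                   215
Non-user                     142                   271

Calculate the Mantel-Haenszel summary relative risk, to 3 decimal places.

0.291

RR_MH = Σ(aᵢ·n₀ᵢ/nᵢ) / Σ(cᵢ·n₁ᵢ/nᵢ), with n₁ᵢ = aᵢ+bᵢ (exposed), n₀ᵢ = cᵢ+dᵢ (unexposed), nᵢ = n₁ᵢ+n₀ᵢ.
Stratum 1 (< 40): n₁ = 302, n₀ = 122, n = 424; a·n₀/n = 14·122/424 = 4.0283; c·n₁/n = 23·302/424 = 16.3821
Stratum 2 (40–59): n₁ = 282, n₀ = 247, n = 529; a·n₀/n = 28·247/529 = 13.0737; c·n₁/n = 50·282/529 = 26.6541
Stratum 3 (≥ 60): n₁ = 231, n₀ = 413, n = 644; a·n₀/n = 16·413/644 = 10.2609; c·n₁/n = 142·231/644 = 50.9348
RR_MH = (4.0283 + 13.0737 + 10.2609) / (16.3821 + 26.6541 + 50.9348) = 27.3629 / 93.9709 = 0.29118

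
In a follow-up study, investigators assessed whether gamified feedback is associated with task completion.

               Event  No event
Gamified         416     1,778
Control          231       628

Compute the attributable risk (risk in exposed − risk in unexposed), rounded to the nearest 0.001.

-0.079

Cells: a = 416, b = 1778, c = 231, d = 628.
Risk in exposed = 416/2194 = 0.189608; risk in unexposed = 231/859 = 0.268917.
Risk difference = 0.189608 − 0.268917 = -0.079309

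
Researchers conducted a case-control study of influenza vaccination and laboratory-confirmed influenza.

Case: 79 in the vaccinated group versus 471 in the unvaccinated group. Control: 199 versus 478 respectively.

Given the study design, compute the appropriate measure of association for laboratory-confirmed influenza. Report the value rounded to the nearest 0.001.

0.403

From the description: a = 79, b = 199, c = 471, d = 478.
This is a case-control study: participants were sampled on outcome status, so risks in the source population cannot be estimated directly — relative risk is not valid here. The odds ratio is the appropriate measure.
OR = (a·d)/(b·c) = (79 × 478) / (199 × 471) = 37762 / 93729 = 0.40288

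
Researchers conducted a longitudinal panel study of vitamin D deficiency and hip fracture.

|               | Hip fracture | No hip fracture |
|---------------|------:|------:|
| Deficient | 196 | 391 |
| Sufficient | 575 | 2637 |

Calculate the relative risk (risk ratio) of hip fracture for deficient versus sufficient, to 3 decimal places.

Cells: a = 196, b = 391, c = 575, d = 2637.
Risk in exposed = 196/587 = 0.33390; risk in unexposed = 575/3212 = 0.17902.
RR = 0.33390 / 0.17902 = 1.86520
The risk among the exposed is 1.87 times that among the unexposed.

1.865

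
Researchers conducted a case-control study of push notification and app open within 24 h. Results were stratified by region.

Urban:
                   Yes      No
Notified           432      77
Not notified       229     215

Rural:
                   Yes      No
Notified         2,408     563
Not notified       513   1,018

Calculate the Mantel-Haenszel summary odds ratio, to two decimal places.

7.77

OR_MH = Σ(aᵢdᵢ/nᵢ) / Σ(bᵢcᵢ/nᵢ), where nᵢ is the stratum total.
Stratum 1 (Urban): n = 953; a·d/n = 432·215/953 = 97.4607; b·c/n = 77·229/953 = 18.5026
Stratum 2 (Rural): n = 4502; a·d/n = 2408·1018/4502 = 544.5011; b·c/n = 563·513/4502 = 64.1535
OR_MH = (97.4607 + 544.5011) / (18.5026 + 64.1535) = 641.9618 / 82.6561 = 7.76666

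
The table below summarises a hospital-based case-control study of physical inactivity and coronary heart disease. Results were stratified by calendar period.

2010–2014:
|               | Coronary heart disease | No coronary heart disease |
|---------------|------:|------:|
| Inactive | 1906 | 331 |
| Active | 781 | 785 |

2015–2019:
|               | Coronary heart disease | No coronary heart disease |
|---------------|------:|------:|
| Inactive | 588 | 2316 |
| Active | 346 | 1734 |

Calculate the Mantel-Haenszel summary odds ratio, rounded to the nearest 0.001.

OR_MH = Σ(aᵢdᵢ/nᵢ) / Σ(bᵢcᵢ/nᵢ), where nᵢ is the stratum total.
Stratum 1 (2010–2014): n = 3803; a·d/n = 1906·785/3803 = 393.4289; b·c/n = 331·781/3803 = 67.9755
Stratum 2 (2015–2019): n = 4984; a·d/n = 588·1734/4984 = 204.5730; b·c/n = 2316·346/4984 = 160.7817
OR_MH = (393.4289 + 204.5730) / (67.9755 + 160.7817) = 598.0019 / 228.7572 = 2.61413

2.614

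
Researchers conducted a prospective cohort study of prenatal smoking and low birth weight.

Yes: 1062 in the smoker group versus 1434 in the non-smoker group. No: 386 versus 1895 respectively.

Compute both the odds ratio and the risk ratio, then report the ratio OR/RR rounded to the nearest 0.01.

2.14

From the description: a = 1062, b = 386, c = 1434, d = 1895.
OR = (1062·1895)/(386·1434) = 2012490/553524 = 3.63578
Risk in exposed = 1062/1448 = 0.73343; risk in unexposed = 1434/3329 = 0.43076; RR = 1.70263
OR/RR = 3.63578 / 1.70263 = 2.13539
The outcome is not rare, so the OR lies further from 1 than the RR.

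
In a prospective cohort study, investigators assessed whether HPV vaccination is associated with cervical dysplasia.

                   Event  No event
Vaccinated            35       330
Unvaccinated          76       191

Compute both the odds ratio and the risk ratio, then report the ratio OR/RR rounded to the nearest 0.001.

0.791

Cells: a = 35, b = 330, c = 76, d = 191.
OR = (35·191)/(330·76) = 6685/25080 = 0.26655
Risk in exposed = 35/365 = 0.09589; risk in unexposed = 76/267 = 0.28464; RR = 0.33688
OR/RR = 0.26655 / 0.33688 = 0.79123
The outcome is not rare, so the OR lies further from 1 than the RR.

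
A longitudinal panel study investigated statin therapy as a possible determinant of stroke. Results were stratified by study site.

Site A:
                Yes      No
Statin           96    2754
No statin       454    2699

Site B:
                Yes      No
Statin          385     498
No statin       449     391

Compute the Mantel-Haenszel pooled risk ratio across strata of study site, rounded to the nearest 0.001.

0.534

RR_MH = Σ(aᵢ·n₀ᵢ/nᵢ) / Σ(cᵢ·n₁ᵢ/nᵢ), with n₁ᵢ = aᵢ+bᵢ (exposed), n₀ᵢ = cᵢ+dᵢ (unexposed), nᵢ = n₁ᵢ+n₀ᵢ.
Stratum 1 (Site A): n₁ = 2850, n₀ = 3153, n = 6003; a·n₀/n = 96·3153/6003 = 50.4228; c·n₁/n = 454·2850/6003 = 215.5422
Stratum 2 (Site B): n₁ = 883, n₀ = 840, n = 1723; a·n₀/n = 385·840/1723 = 187.6959; c·n₁/n = 449·883/1723 = 230.1027
RR_MH = (50.4228 + 187.6959) / (215.5422 + 230.1027) = 238.1187 / 445.6450 = 0.53432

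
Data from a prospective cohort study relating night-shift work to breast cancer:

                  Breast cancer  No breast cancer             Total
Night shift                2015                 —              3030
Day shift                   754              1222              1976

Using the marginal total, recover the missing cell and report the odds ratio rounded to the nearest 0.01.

3.22

The missing cell is in the exposed row: 3030 − 2015 = 1015.
So a = 2015, b = 1015, c = 754, d = 1222.
OR = (a·d)/(b·c) = (2015 × 1222) / (1015 × 754) = 2462330 / 765310 = 3.21743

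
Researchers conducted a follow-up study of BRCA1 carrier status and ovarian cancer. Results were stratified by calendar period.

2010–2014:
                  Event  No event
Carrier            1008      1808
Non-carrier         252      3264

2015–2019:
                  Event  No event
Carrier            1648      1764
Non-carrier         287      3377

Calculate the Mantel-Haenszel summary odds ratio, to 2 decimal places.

OR_MH = Σ(aᵢdᵢ/nᵢ) / Σ(bᵢcᵢ/nᵢ), where nᵢ is the stratum total.
Stratum 1 (2010–2014): n = 6332; a·d/n = 1008·3264/6332 = 519.6008; b·c/n = 1808·252/6332 = 71.9545
Stratum 2 (2015–2019): n = 7076; a·d/n = 1648·3377/7076 = 786.5031; b·c/n = 1764·287/7076 = 71.5472
OR_MH = (519.6008 + 786.5031) / (71.9545 + 71.5472) = 1306.1039 / 143.5017 = 9.10166

9.10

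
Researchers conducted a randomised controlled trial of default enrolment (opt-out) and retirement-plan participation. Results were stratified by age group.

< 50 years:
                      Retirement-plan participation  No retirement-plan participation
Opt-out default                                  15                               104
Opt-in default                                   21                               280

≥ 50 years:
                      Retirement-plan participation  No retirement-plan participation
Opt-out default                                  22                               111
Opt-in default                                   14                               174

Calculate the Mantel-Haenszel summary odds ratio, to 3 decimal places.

2.184

OR_MH = Σ(aᵢdᵢ/nᵢ) / Σ(bᵢcᵢ/nᵢ), where nᵢ is the stratum total.
Stratum 1 (< 50 years): n = 420; a·d/n = 15·280/420 = 10.0000; b·c/n = 104·21/420 = 5.2000
Stratum 2 (≥ 50 years): n = 321; a·d/n = 22·174/321 = 11.9252; b·c/n = 111·14/321 = 4.8411
OR_MH = (10.0000 + 11.9252) / (5.2000 + 4.8411) = 21.9252 / 10.0411 = 2.18354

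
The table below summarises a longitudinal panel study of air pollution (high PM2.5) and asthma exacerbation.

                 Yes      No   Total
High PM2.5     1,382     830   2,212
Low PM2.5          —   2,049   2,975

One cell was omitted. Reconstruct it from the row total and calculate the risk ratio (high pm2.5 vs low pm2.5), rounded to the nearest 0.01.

2.01

The missing cell is in the unexposed row: 2975 − 2049 = 926.
So a = 1382, b = 830, c = 926, d = 2049.
RR = [a/(a+b)] / [c/(c+d)] = (1382/2212) / (926/2975) = 0.62477/0.31126 = 2.00724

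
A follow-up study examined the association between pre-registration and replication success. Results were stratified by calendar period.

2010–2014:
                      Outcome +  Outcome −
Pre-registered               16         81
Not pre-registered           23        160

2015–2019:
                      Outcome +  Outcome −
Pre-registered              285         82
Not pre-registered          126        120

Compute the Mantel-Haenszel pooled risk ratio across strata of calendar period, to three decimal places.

1.497

RR_MH = Σ(aᵢ·n₀ᵢ/nᵢ) / Σ(cᵢ·n₁ᵢ/nᵢ), with n₁ᵢ = aᵢ+bᵢ (exposed), n₀ᵢ = cᵢ+dᵢ (unexposed), nᵢ = n₁ᵢ+n₀ᵢ.
Stratum 1 (2010–2014): n₁ = 97, n₀ = 183, n = 280; a·n₀/n = 16·183/280 = 10.4571; c·n₁/n = 23·97/280 = 7.9679
Stratum 2 (2015–2019): n₁ = 367, n₀ = 246, n = 613; a·n₀/n = 285·246/613 = 114.3719; c·n₁/n = 126·367/613 = 75.4356
RR_MH = (10.4571 + 114.3719) / (7.9679 + 75.4356) = 124.8291 / 83.4034 = 1.49669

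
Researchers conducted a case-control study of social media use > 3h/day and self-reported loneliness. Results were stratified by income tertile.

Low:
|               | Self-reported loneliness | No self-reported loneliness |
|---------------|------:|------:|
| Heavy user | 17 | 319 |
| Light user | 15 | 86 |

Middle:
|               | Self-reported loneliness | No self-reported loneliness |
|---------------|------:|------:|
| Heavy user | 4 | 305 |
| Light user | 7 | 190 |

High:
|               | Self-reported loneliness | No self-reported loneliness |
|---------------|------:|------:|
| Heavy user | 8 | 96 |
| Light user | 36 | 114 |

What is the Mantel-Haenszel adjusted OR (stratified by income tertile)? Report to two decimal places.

OR_MH = Σ(aᵢdᵢ/nᵢ) / Σ(bᵢcᵢ/nᵢ), where nᵢ is the stratum total.
Stratum 1 (Low): n = 437; a·d/n = 17·86/437 = 3.3455; b·c/n = 319·15/437 = 10.9497
Stratum 2 (Middle): n = 506; a·d/n = 4·190/506 = 1.5020; b·c/n = 305·7/506 = 4.2194
Stratum 3 (High): n = 254; a·d/n = 8·114/254 = 3.5906; b·c/n = 96·36/254 = 13.6063
OR_MH = (3.3455 + 1.5020 + 3.5906) / (10.9497 + 4.2194 + 13.6063) = 8.4381 / 28.7753 = 0.29324

0.29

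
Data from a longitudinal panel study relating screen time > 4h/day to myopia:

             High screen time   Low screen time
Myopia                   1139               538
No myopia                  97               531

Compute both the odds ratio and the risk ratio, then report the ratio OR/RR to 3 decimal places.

6.329

Reading the table with exposure as columns: a = 1139 (High screen time, case), b = 97 (High screen time, non-case), c = 538 (Low screen time, case), d = 531.
OR = (1139·531)/(97·538) = 604809/52186 = 11.58949
Risk in exposed = 1139/1236 = 0.92152; risk in unexposed = 538/1069 = 0.50327; RR = 1.83105
OR/RR = 11.58949 / 1.83105 = 6.32941
The outcome is not rare, so the OR lies further from 1 than the RR.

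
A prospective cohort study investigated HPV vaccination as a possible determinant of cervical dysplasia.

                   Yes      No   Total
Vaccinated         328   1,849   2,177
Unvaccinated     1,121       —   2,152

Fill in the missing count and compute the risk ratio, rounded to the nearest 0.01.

0.29

The missing cell is in the unexposed row: 2152 − 1121 = 1031.
So a = 328, b = 1849, c = 1121, d = 1031.
RR = [a/(a+b)] / [c/(c+d)] = (328/2177) / (1121/2152) = 0.15067/0.52091 = 0.28924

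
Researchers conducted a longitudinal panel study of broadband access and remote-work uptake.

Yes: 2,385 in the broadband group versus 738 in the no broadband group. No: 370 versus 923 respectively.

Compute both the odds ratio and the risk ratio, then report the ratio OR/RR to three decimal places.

From the description: a = 2385, b = 370, c = 738, d = 923.
OR = (2385·923)/(370·738) = 2201355/273060 = 8.06180
Risk in exposed = 2385/2755 = 0.86570; risk in unexposed = 738/1661 = 0.44431; RR = 1.94841
OR/RR = 8.06180 / 1.94841 = 4.13763
The outcome is not rare, so the OR lies further from 1 than the RR.

4.138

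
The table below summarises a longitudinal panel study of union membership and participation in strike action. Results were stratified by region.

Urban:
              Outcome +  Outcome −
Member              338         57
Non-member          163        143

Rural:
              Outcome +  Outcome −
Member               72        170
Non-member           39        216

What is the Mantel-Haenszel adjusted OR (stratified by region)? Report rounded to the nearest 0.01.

OR_MH = Σ(aᵢdᵢ/nᵢ) / Σ(bᵢcᵢ/nᵢ), where nᵢ is the stratum total.
Stratum 1 (Urban): n = 701; a·d/n = 338·143/701 = 68.9501; b·c/n = 57·163/701 = 13.2539
Stratum 2 (Rural): n = 497; a·d/n = 72·216/497 = 31.2918; b·c/n = 170·39/497 = 13.3400
OR_MH = (68.9501 + 31.2918) / (13.2539 + 13.3400) = 100.2418 / 26.5940 = 3.76934

3.77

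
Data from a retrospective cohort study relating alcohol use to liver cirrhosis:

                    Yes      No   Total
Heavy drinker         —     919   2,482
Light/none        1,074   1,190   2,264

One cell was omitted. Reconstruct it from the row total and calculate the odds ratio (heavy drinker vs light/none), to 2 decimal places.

The missing cell is in the exposed row: 2482 − 919 = 1563.
So a = 1563, b = 919, c = 1074, d = 1190.
OR = (a·d)/(b·c) = (1563 × 1190) / (919 × 1074) = 1859970 / 987006 = 1.88446

1.88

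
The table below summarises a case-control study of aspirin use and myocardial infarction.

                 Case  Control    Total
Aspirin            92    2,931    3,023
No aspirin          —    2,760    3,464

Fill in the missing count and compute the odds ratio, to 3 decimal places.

0.123

The missing cell is in the unexposed row: 3464 − 2760 = 704.
So a = 92, b = 2931, c = 704, d = 2760.
OR = (a·d)/(b·c) = (92 × 2760) / (2931 × 704) = 253920 / 2063424 = 0.12306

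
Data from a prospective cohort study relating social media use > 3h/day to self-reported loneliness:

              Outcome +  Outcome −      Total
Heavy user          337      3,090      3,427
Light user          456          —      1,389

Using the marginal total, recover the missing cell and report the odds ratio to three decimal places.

The missing cell is in the unexposed row: 1389 − 456 = 933.
So a = 337, b = 3090, c = 456, d = 933.
OR = (a·d)/(b·c) = (337 × 933) / (3090 × 456) = 314421 / 1409040 = 0.22315

0.223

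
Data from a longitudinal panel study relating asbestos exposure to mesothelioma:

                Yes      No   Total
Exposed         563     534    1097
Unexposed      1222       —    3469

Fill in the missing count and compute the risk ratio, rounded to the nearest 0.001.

The missing cell is in the unexposed row: 3469 − 1222 = 2247.
So a = 563, b = 534, c = 1222, d = 2247.
RR = [a/(a+b)] / [c/(c+d)] = (563/1097) / (1222/3469) = 0.51322/0.35226 = 1.45692

1.457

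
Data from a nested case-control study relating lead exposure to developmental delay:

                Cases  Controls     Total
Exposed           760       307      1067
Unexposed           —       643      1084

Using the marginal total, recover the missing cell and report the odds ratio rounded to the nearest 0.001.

The missing cell is in the unexposed row: 1084 − 643 = 441.
So a = 760, b = 307, c = 441, d = 643.
OR = (a·d)/(b·c) = (760 × 643) / (307 × 441) = 488680 / 135387 = 3.60950

3.610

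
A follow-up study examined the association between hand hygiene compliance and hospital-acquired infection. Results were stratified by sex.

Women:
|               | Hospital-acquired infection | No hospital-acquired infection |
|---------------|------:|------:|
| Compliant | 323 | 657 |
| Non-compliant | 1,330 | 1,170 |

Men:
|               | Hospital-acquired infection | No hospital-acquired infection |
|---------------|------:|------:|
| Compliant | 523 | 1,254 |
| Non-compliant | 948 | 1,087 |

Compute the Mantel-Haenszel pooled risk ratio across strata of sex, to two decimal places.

0.63

RR_MH = Σ(aᵢ·n₀ᵢ/nᵢ) / Σ(cᵢ·n₁ᵢ/nᵢ), with n₁ᵢ = aᵢ+bᵢ (exposed), n₀ᵢ = cᵢ+dᵢ (unexposed), nᵢ = n₁ᵢ+n₀ᵢ.
Stratum 1 (Women): n₁ = 980, n₀ = 2500, n = 3480; a·n₀/n = 323·2500/3480 = 232.0402; c·n₁/n = 1330·980/3480 = 374.5402
Stratum 2 (Men): n₁ = 1777, n₀ = 2035, n = 3812; a·n₀/n = 523·2035/3812 = 279.1986; c·n₁/n = 948·1777/3812 = 441.9192
RR_MH = (232.0402 + 279.1986) / (374.5402 + 441.9192) = 511.2388 / 816.4594 = 0.62617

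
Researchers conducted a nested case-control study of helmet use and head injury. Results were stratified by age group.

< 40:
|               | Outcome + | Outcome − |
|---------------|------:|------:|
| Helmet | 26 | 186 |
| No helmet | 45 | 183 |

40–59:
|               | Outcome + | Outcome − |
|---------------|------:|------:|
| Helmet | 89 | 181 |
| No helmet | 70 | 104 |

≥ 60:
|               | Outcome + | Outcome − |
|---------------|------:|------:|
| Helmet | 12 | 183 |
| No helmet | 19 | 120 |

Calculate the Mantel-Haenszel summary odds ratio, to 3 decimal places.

OR_MH = Σ(aᵢdᵢ/nᵢ) / Σ(bᵢcᵢ/nᵢ), where nᵢ is the stratum total.
Stratum 1 (< 40): n = 440; a·d/n = 26·183/440 = 10.8136; b·c/n = 186·45/440 = 19.0227
Stratum 2 (40–59): n = 444; a·d/n = 89·104/444 = 20.8468; b·c/n = 181·70/444 = 28.5360
Stratum 3 (≥ 60): n = 334; a·d/n = 12·120/334 = 4.3114; b·c/n = 183·19/334 = 10.4102
OR_MH = (10.8136 + 20.8468 + 4.3114) / (19.0227 + 28.5360 + 10.4102) = 35.9719 / 57.9689 = 0.62054

0.621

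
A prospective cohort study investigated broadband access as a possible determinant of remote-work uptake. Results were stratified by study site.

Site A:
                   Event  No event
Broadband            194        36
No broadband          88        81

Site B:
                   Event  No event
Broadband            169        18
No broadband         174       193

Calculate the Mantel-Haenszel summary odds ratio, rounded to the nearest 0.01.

OR_MH = Σ(aᵢdᵢ/nᵢ) / Σ(bᵢcᵢ/nᵢ), where nᵢ is the stratum total.
Stratum 1 (Site A): n = 399; a·d/n = 194·81/399 = 39.3835; b·c/n = 36·88/399 = 7.9398
Stratum 2 (Site B): n = 554; a·d/n = 169·193/554 = 58.8755; b·c/n = 18·174/554 = 5.6534
OR_MH = (39.3835 + 58.8755) / (7.9398 + 5.6534) = 98.2589 / 13.5933 = 7.22849

7.23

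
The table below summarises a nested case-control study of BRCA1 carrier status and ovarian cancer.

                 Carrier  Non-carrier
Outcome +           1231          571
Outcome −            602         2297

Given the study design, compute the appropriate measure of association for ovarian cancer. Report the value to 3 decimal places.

8.226

Reading the table with exposure as columns: a = 1231 (Carrier, case), b = 602 (Carrier, non-case), c = 571 (Non-carrier, case), d = 2297.
This is a nested case-control study: participants were sampled on outcome status, so risks in the source population cannot be estimated directly — relative risk is not valid here. The odds ratio is the appropriate measure.
OR = (a·d)/(b·c) = (1231 × 2297) / (602 × 571) = 2827607 / 343742 = 8.22596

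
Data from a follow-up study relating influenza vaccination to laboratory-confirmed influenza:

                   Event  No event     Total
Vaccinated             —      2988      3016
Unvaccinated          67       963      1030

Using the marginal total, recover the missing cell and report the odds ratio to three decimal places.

The missing cell is in the exposed row: 3016 − 2988 = 28.
So a = 28, b = 2988, c = 67, d = 963.
OR = (a·d)/(b·c) = (28 × 963) / (2988 × 67) = 26964 / 200196 = 0.13469

0.135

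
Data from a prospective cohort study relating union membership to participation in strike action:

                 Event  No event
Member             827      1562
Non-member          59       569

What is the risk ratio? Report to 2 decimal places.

3.68

Cells: a = 827, b = 1562, c = 59, d = 569.
Risk in exposed = 827/2389 = 0.34617; risk in unexposed = 59/628 = 0.09395.
RR = 0.34617 / 0.09395 = 3.68466
The risk among the exposed is 3.68 times that among the unexposed.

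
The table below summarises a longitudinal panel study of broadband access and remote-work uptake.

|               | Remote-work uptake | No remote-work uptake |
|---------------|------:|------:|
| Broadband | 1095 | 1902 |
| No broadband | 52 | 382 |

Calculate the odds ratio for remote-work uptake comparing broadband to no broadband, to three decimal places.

Cells: a = 1095, b = 1902, c = 52, d = 382.
OR = (a·d)/(b·c) = (1095 × 382) / (1902 × 52) = 418290 / 98904 = 4.22925
The odds of remote-work uptake are about 4.23 times as high in the broadband group.

4.229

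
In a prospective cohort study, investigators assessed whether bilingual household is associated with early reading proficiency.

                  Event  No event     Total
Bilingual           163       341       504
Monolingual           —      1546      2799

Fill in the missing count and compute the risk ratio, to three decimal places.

0.722

The missing cell is in the unexposed row: 2799 − 1546 = 1253.
So a = 163, b = 341, c = 1253, d = 1546.
RR = [a/(a+b)] / [c/(c+d)] = (163/504) / (1253/2799) = 0.32341/0.44766 = 0.72245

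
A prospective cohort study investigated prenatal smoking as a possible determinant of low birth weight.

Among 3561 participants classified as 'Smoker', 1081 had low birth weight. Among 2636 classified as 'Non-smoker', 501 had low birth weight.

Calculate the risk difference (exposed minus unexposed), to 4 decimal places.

From the description: a = 1081, b = 2480, c = 501, d = 2135.
Risk in exposed = 1081/3561 = 0.303566; risk in unexposed = 501/2636 = 0.190061.
Risk difference = 0.303566 − 0.190061 = 0.113506

0.1135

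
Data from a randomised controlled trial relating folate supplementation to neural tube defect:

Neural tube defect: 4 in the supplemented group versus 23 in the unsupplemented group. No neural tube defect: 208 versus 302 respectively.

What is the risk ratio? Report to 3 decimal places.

From the description: a = 4, b = 208, c = 23, d = 302.
Risk in exposed = 4/212 = 0.01887; risk in unexposed = 23/325 = 0.07077.
RR = 0.01887 / 0.07077 = 0.26661
The risk is 73% lower among the exposed than among the unexposed.

0.267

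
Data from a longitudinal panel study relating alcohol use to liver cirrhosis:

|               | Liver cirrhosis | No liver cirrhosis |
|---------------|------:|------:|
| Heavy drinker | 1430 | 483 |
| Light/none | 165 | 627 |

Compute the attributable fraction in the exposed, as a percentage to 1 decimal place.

72.1

Cells: a = 1430, b = 483, c = 165, d = 627.
Risk in exposed = 1430/1913 = 0.74752; risk in unexposed = 165/792 = 0.20833.
RR = 0.74752/0.20833 = 3.58808
AR% = (RR − 1)/RR × 100 = (3.58808 − 1)/3.58808 × 100 = 72.1300%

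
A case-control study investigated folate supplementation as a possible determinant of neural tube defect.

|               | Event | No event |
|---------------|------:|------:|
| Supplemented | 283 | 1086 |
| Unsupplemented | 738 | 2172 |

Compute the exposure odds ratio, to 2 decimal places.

0.77

Cells: a = 283, b = 1086, c = 738, d = 2172.
OR = (a·d)/(b·c) = (283 × 2172) / (1086 × 738) = 614676 / 801468 = 0.76694
Exposure is associated with lower odds of neural tube defect (OR = 0.77 < 1).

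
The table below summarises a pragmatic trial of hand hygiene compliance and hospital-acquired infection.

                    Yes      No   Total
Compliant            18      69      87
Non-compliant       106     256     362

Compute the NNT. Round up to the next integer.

Risk in treated group = 18/87 = 0.20690; risk in control = 106/362 = 0.29282.
Absolute risk reduction = 0.29282 − 0.20690 = 0.08592
NNT = 1 / ARR = 1 / 0.08592 = 11.639 → round up → 12

12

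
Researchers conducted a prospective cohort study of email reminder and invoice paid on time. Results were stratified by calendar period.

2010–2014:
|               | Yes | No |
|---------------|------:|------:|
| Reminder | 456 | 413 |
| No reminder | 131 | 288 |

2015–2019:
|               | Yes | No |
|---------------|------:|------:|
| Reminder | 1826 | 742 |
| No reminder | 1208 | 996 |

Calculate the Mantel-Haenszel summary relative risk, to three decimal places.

RR_MH = Σ(aᵢ·n₀ᵢ/nᵢ) / Σ(cᵢ·n₁ᵢ/nᵢ), with n₁ᵢ = aᵢ+bᵢ (exposed), n₀ᵢ = cᵢ+dᵢ (unexposed), nᵢ = n₁ᵢ+n₀ᵢ.
Stratum 1 (2010–2014): n₁ = 869, n₀ = 419, n = 1288; a·n₀/n = 456·419/1288 = 148.3416; c·n₁/n = 131·869/1288 = 88.3843
Stratum 2 (2015–2019): n₁ = 2568, n₀ = 2204, n = 4772; a·n₀/n = 1826·2204/4772 = 843.3579; c·n₁/n = 1208·2568/4772 = 650.0721
RR_MH = (148.3416 + 843.3579) / (88.3843 + 650.0721) = 991.6995 / 738.4564 = 1.34294

1.343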